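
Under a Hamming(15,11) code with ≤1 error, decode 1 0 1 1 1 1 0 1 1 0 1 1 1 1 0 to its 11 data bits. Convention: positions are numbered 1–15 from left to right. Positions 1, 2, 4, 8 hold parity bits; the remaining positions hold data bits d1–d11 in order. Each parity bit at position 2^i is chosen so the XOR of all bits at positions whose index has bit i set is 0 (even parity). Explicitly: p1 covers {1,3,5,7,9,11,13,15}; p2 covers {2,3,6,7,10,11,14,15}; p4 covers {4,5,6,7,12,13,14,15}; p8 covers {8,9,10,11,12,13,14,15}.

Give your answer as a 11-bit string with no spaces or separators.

s1 (pos 1,3,5,7,9,11,13,15): 1⊕1⊕1⊕0⊕1⊕1⊕1⊕0 = 0
s2 (pos 2,3,6,7,10,11,14,15): 0⊕1⊕1⊕0⊕0⊕1⊕1⊕0 = 0
s4 (pos 4,5,6,7,12,13,14,15): 1⊕1⊕1⊕0⊕1⊕1⊕1⊕0 = 0
s8 (pos 8,9,10,11,12,13,14,15): 1⊕1⊕0⊕1⊕1⊕1⊕1⊕0 = 0
Syndrome s8…s1 = 0000 → no error.
Read data bits from positions 3,5,6,7,9,10,11,12,13,14,15: 11101011110

11101011110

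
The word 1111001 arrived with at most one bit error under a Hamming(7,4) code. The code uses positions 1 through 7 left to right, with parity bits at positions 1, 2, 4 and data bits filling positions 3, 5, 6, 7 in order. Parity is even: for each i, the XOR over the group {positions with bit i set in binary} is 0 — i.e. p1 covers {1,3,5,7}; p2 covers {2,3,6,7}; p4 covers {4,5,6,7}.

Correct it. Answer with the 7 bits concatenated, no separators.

1101001

s1 (pos 1,3,5,7): 1⊕1⊕0⊕1 = 1
s2 (pos 2,3,6,7): 1⊕1⊕0⊕1 = 1
s4 (pos 4,5,6,7): 1⊕0⊕0⊕1 = 0
Syndrome s4…s1 = 011 → error at position 3.
Flip position 3: 1111001 → 1101001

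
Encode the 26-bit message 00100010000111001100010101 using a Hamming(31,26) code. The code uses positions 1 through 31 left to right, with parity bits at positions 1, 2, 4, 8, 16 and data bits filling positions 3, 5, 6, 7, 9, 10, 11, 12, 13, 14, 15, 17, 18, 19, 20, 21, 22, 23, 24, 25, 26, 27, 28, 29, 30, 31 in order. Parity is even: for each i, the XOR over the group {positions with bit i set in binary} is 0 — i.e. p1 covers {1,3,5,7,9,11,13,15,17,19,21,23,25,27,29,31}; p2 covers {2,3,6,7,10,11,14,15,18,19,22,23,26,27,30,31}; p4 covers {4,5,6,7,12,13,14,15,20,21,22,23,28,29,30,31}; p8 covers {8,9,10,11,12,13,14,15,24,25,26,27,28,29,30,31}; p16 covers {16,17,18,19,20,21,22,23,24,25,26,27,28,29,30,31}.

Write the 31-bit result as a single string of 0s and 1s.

1001010000100000111001100010101

Place data at non-parity positions: p1 p2 0 p4 0 1 0 p8 0 0 1 0 0 0 0 p16 1 1 1 0 0 1 1 0 0 0 1 0 1 0 1
p1 (pos 1,3,5,7,9,11,13,15,17,19,21,23,25,27,29,31): XOR of data positions = 0⊕0⊕0⊕0⊕1⊕0⊕0⊕1⊕1⊕0⊕1⊕0⊕1⊕1⊕1 = 1
p2 (pos 2,3,6,7,10,11,14,15,18,19,22,23,26,27,30,31): XOR of data positions = 0⊕1⊕0⊕0⊕1⊕0⊕0⊕1⊕1⊕1⊕1⊕0⊕1⊕0⊕1 = 0
p4 (pos 4,5,6,7,12,13,14,15,20,21,22,23,28,29,30,31): XOR of data positions = 0⊕1⊕0⊕0⊕0⊕0⊕0⊕0⊕0⊕1⊕1⊕0⊕1⊕0⊕1 = 1
p8 (pos 8,9,10,11,12,13,14,15,24,25,26,27,28,29,30,31): XOR of data positions = 0⊕0⊕1⊕0⊕0⊕0⊕0⊕0⊕0⊕0⊕1⊕0⊕1⊕0⊕1 = 0
p16 (pos 16,17,18,19,20,21,22,23,24,25,26,27,28,29,30,31): XOR of data positions = 1⊕1⊕1⊕0⊕0⊕1⊕1⊕0⊕0⊕0⊕1⊕0⊕1⊕0⊕1 = 0
Codeword: 1001010000100000111001100010101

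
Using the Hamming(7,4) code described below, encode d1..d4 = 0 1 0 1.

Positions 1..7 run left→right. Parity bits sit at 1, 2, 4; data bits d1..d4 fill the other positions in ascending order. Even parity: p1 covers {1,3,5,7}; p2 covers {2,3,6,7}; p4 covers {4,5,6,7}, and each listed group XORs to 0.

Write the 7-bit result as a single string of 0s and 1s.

Place data at non-parity positions: p1 p2 0 p4 1 0 1
p1 (pos 1,3,5,7): XOR of data positions = 0⊕1⊕1 = 0
p2 (pos 2,3,6,7): XOR of data positions = 0⊕0⊕1 = 1
p4 (pos 4,5,6,7): XOR of data positions = 1⊕0⊕1 = 0
Codeword: 0100101

0100101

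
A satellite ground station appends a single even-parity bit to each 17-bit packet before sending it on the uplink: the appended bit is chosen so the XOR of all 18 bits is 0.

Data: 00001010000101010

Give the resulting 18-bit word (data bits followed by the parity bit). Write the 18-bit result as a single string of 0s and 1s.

000010100001010101

XOR of the 17 data bits: 0⊕0⊕0⊕0⊕1⊕0⊕1⊕0⊕0⊕0⊕0⊕1⊕0⊕1⊕0⊕1⊕0 = 1
Parity bit = 1 (so all 18 bits XOR to 0).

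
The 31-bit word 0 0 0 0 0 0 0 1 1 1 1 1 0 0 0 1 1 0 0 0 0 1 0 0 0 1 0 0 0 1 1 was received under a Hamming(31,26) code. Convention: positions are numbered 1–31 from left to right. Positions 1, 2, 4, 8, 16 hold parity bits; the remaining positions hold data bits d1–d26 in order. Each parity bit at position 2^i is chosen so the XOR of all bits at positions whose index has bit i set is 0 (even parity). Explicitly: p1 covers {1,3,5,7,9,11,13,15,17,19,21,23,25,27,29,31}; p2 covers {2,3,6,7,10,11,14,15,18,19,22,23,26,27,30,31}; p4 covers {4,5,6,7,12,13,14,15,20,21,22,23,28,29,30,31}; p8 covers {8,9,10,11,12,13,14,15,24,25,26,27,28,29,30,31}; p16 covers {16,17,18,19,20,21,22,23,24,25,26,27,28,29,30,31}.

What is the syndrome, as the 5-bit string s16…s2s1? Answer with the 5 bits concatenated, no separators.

s1 (pos 1,3,5,7,9,11,13,15,17,19,21,23,25,27,29,31): 0⊕0⊕0⊕0⊕1⊕1⊕0⊕0⊕1⊕0⊕0⊕0⊕0⊕0⊕0⊕1 = 0
s2 (pos 2,3,6,7,10,11,14,15,18,19,22,23,26,27,30,31): 0⊕0⊕0⊕0⊕1⊕1⊕0⊕0⊕0⊕0⊕1⊕0⊕1⊕0⊕1⊕1 = 0
s4 (pos 4,5,6,7,12,13,14,15,20,21,22,23,28,29,30,31): 0⊕0⊕0⊕0⊕1⊕0⊕0⊕0⊕0⊕0⊕1⊕0⊕0⊕0⊕1⊕1 = 0
s8 (pos 8,9,10,11,12,13,14,15,24,25,26,27,28,29,30,31): 1⊕1⊕1⊕1⊕1⊕0⊕0⊕0⊕0⊕0⊕1⊕0⊕0⊕0⊕1⊕1 = 0
s16 (pos 16,17,18,19,20,21,22,23,24,25,26,27,28,29,30,31): 1⊕1⊕0⊕0⊕0⊕0⊕1⊕0⊕0⊕0⊕1⊕0⊕0⊕0⊕1⊕1 = 0
Syndrome s16…s1 = 00000 → no error.

00000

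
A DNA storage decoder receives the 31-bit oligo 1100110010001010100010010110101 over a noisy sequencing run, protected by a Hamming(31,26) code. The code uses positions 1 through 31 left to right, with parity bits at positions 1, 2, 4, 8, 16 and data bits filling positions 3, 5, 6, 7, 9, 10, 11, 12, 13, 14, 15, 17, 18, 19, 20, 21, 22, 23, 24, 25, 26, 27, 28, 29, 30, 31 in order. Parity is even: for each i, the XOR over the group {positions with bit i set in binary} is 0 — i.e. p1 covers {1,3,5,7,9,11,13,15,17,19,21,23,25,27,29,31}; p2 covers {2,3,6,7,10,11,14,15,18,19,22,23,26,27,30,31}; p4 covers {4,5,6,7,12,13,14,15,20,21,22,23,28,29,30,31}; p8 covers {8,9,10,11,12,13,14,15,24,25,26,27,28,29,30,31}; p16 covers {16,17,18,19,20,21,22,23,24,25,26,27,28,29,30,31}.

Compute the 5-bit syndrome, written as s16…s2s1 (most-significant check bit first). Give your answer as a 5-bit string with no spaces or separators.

s1 (pos 1,3,5,7,9,11,13,15,17,19,21,23,25,27,29,31): 1⊕0⊕1⊕0⊕1⊕0⊕1⊕1⊕1⊕0⊕1⊕0⊕0⊕1⊕1⊕1 = 0
s2 (pos 2,3,6,7,10,11,14,15,18,19,22,23,26,27,30,31): 1⊕0⊕1⊕0⊕0⊕0⊕0⊕1⊕0⊕0⊕0⊕0⊕1⊕1⊕0⊕1 = 0
s4 (pos 4,5,6,7,12,13,14,15,20,21,22,23,28,29,30,31): 0⊕1⊕1⊕0⊕0⊕1⊕0⊕1⊕0⊕1⊕0⊕0⊕0⊕1⊕0⊕1 = 1
s8 (pos 8,9,10,11,12,13,14,15,24,25,26,27,28,29,30,31): 0⊕1⊕0⊕0⊕0⊕1⊕0⊕1⊕1⊕0⊕1⊕1⊕0⊕1⊕0⊕1 = 0
s16 (pos 16,17,18,19,20,21,22,23,24,25,26,27,28,29,30,31): 0⊕1⊕0⊕0⊕0⊕1⊕0⊕0⊕1⊕0⊕1⊕1⊕0⊕1⊕0⊕1 = 1
Syndrome s16…s1 = 10100 → error at position 20.

10100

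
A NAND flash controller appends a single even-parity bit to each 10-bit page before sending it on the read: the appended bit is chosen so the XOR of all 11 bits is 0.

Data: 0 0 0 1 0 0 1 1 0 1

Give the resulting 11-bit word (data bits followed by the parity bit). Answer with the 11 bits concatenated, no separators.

XOR of the 10 data bits: 0⊕0⊕0⊕1⊕0⊕0⊕1⊕1⊕0⊕1 = 0
Parity bit = 0 (so all 11 bits XOR to 0).

00010011010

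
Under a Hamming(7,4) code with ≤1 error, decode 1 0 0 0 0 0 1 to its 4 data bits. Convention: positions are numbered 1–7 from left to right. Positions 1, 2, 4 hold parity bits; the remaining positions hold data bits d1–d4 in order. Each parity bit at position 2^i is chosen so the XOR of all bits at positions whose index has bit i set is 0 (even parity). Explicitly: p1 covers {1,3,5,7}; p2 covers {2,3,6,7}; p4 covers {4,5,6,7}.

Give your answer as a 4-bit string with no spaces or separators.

s1 (pos 1,3,5,7): 1⊕0⊕0⊕1 = 0
s2 (pos 2,3,6,7): 0⊕0⊕0⊕1 = 1
s4 (pos 4,5,6,7): 0⊕0⊕0⊕1 = 1
Syndrome s4…s1 = 110 → error at position 6.
Flip position 6: 1000001 → 1000011
Read data bits from positions 3,5,6,7: 0011

0011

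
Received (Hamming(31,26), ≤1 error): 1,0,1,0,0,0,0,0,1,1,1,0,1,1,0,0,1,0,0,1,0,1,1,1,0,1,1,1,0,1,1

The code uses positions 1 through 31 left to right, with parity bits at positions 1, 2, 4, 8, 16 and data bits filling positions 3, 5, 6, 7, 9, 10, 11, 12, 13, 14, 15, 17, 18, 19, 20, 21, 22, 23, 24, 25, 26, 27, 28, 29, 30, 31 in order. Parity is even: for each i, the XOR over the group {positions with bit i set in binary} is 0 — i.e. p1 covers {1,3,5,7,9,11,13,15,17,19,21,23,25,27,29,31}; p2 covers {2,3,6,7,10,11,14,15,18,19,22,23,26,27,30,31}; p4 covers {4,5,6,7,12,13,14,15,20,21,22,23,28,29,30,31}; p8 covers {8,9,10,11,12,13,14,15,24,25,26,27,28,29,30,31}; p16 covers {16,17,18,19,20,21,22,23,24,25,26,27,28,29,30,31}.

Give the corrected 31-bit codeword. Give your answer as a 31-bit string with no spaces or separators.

s1 (pos 1,3,5,7,9,11,13,15,17,19,21,23,25,27,29,31): 1⊕1⊕0⊕0⊕1⊕1⊕1⊕0⊕1⊕0⊕0⊕1⊕0⊕1⊕0⊕1 = 1
s2 (pos 2,3,6,7,10,11,14,15,18,19,22,23,26,27,30,31): 0⊕1⊕0⊕0⊕1⊕1⊕1⊕0⊕0⊕0⊕1⊕1⊕1⊕1⊕1⊕1 = 0
s4 (pos 4,5,6,7,12,13,14,15,20,21,22,23,28,29,30,31): 0⊕0⊕0⊕0⊕0⊕1⊕1⊕0⊕1⊕0⊕1⊕1⊕1⊕0⊕1⊕1 = 0
s8 (pos 8,9,10,11,12,13,14,15,24,25,26,27,28,29,30,31): 0⊕1⊕1⊕1⊕0⊕1⊕1⊕0⊕1⊕0⊕1⊕1⊕1⊕0⊕1⊕1 = 1
s16 (pos 16,17,18,19,20,21,22,23,24,25,26,27,28,29,30,31): 0⊕1⊕0⊕0⊕1⊕0⊕1⊕1⊕1⊕0⊕1⊕1⊕1⊕0⊕1⊕1 = 0
Syndrome s16…s1 = 01001 → error at position 9.
Flip position 9: 1010000011101100100101110111011 → 1010000001101100100101110111011

1010000001101100100101110111011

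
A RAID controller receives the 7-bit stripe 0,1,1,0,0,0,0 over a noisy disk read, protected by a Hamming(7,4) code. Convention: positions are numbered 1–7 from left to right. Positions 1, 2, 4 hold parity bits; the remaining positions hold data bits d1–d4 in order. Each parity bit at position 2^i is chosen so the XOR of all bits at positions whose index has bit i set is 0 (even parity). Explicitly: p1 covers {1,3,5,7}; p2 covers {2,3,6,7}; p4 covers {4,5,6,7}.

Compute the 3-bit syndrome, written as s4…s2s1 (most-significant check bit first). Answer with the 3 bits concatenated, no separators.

001

s1 (pos 1,3,5,7): 0⊕1⊕0⊕0 = 1
s2 (pos 2,3,6,7): 1⊕1⊕0⊕0 = 0
s4 (pos 4,5,6,7): 0⊕0⊕0⊕0 = 0
Syndrome s4…s1 = 001 → error at position 1.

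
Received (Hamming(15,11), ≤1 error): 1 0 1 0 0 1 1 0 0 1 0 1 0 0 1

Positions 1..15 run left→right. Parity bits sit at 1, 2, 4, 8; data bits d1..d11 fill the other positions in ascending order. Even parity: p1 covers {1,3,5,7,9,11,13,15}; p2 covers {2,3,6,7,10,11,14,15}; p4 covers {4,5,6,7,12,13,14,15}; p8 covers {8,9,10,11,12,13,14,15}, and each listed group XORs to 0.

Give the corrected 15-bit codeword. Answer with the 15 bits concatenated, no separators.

s1 (pos 1,3,5,7,9,11,13,15): 1⊕1⊕0⊕1⊕0⊕0⊕0⊕1 = 0
s2 (pos 2,3,6,7,10,11,14,15): 0⊕1⊕1⊕1⊕1⊕0⊕0⊕1 = 1
s4 (pos 4,5,6,7,12,13,14,15): 0⊕0⊕1⊕1⊕1⊕0⊕0⊕1 = 0
s8 (pos 8,9,10,11,12,13,14,15): 0⊕0⊕1⊕0⊕1⊕0⊕0⊕1 = 1
Syndrome s8…s1 = 1010 → error at position 10.
Flip position 10: 101001100101001 → 101001100001001

101001100001001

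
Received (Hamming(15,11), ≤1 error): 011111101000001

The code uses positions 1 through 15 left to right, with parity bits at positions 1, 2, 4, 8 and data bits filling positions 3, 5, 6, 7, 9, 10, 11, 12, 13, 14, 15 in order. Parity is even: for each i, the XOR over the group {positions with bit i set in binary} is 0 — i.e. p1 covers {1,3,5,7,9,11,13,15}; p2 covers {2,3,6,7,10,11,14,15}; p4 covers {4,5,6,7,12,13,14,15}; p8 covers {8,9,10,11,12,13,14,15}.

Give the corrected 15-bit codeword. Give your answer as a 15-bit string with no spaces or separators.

011111001000001

s1 (pos 1,3,5,7,9,11,13,15): 0⊕1⊕1⊕1⊕1⊕0⊕0⊕1 = 1
s2 (pos 2,3,6,7,10,11,14,15): 1⊕1⊕1⊕1⊕0⊕0⊕0⊕1 = 1
s4 (pos 4,5,6,7,12,13,14,15): 1⊕1⊕1⊕1⊕0⊕0⊕0⊕1 = 1
s8 (pos 8,9,10,11,12,13,14,15): 0⊕1⊕0⊕0⊕0⊕0⊕0⊕1 = 0
Syndrome s8…s1 = 0111 → error at position 7.
Flip position 7: 011111101000001 → 011111001000001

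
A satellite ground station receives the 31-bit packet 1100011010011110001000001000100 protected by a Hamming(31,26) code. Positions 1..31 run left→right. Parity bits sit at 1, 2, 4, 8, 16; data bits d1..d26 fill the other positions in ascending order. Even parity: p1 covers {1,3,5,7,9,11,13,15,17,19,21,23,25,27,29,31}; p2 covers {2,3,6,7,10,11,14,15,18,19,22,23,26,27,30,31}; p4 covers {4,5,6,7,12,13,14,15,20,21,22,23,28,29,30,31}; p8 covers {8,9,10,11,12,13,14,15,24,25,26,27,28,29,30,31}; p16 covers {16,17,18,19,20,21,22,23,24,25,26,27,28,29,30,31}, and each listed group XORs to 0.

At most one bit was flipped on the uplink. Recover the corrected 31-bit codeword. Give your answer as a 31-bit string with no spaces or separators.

s1 (pos 1,3,5,7,9,11,13,15,17,19,21,23,25,27,29,31): 1⊕0⊕0⊕1⊕1⊕0⊕1⊕1⊕0⊕1⊕0⊕0⊕1⊕0⊕1⊕0 = 0
s2 (pos 2,3,6,7,10,11,14,15,18,19,22,23,26,27,30,31): 1⊕0⊕1⊕1⊕0⊕0⊕1⊕1⊕0⊕1⊕0⊕0⊕0⊕0⊕0⊕0 = 0
s4 (pos 4,5,6,7,12,13,14,15,20,21,22,23,28,29,30,31): 0⊕0⊕1⊕1⊕1⊕1⊕1⊕1⊕0⊕0⊕0⊕0⊕0⊕1⊕0⊕0 = 1
s8 (pos 8,9,10,11,12,13,14,15,24,25,26,27,28,29,30,31): 0⊕1⊕0⊕0⊕1⊕1⊕1⊕1⊕0⊕1⊕0⊕0⊕0⊕1⊕0⊕0 = 1
s16 (pos 16,17,18,19,20,21,22,23,24,25,26,27,28,29,30,31): 0⊕0⊕0⊕1⊕0⊕0⊕0⊕0⊕0⊕1⊕0⊕0⊕0⊕1⊕0⊕0 = 1
Syndrome s16…s1 = 11100 → error at position 28.
Flip position 28: 1100011010011110001000001000100 → 1100011010011110001000001001100

1100011010011110001000001001100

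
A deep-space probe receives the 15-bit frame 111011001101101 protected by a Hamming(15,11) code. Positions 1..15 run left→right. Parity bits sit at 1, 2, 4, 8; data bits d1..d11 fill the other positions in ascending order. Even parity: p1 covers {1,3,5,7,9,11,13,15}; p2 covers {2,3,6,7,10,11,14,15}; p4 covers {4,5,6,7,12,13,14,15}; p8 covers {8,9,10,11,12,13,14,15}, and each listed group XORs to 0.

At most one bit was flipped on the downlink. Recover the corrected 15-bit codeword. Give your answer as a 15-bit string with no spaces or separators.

s1 (pos 1,3,5,7,9,11,13,15): 1⊕1⊕1⊕0⊕1⊕0⊕1⊕1 = 0
s2 (pos 2,3,6,7,10,11,14,15): 1⊕1⊕1⊕0⊕1⊕0⊕0⊕1 = 1
s4 (pos 4,5,6,7,12,13,14,15): 0⊕1⊕1⊕0⊕1⊕1⊕0⊕1 = 1
s8 (pos 8,9,10,11,12,13,14,15): 0⊕1⊕1⊕0⊕1⊕1⊕0⊕1 = 1
Syndrome s8…s1 = 1110 → error at position 14.
Flip position 14: 111011001101101 → 111011001101111

111011001101111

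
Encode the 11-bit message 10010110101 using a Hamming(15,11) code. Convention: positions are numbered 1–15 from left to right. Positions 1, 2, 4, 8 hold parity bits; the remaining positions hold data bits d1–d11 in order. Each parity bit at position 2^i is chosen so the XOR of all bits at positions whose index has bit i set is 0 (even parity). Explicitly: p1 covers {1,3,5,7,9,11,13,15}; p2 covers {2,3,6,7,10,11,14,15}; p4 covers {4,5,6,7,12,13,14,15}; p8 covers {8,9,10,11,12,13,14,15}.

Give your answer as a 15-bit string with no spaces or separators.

111100100110101

Place data at non-parity positions: p1 p2 1 p4 0 0 1 p8 0 1 1 0 1 0 1
p1 (pos 1,3,5,7,9,11,13,15): XOR of data positions = 1⊕0⊕1⊕0⊕1⊕1⊕1 = 1
p2 (pos 2,3,6,7,10,11,14,15): XOR of data positions = 1⊕0⊕1⊕1⊕1⊕0⊕1 = 1
p4 (pos 4,5,6,7,12,13,14,15): XOR of data positions = 0⊕0⊕1⊕0⊕1⊕0⊕1 = 1
p8 (pos 8,9,10,11,12,13,14,15): XOR of data positions = 0⊕1⊕1⊕0⊕1⊕0⊕1 = 0
Codeword: 111100100110101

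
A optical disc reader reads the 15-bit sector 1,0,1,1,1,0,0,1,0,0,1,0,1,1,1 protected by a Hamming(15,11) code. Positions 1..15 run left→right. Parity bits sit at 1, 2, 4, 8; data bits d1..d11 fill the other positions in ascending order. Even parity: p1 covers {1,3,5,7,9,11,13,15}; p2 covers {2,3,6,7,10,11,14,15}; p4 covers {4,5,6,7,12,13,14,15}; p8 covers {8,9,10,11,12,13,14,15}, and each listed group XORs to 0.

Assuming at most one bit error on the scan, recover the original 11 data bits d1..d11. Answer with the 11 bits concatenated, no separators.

11000011111

s1 (pos 1,3,5,7,9,11,13,15): 1⊕1⊕1⊕0⊕0⊕1⊕1⊕1 = 0
s2 (pos 2,3,6,7,10,11,14,15): 0⊕1⊕0⊕0⊕0⊕1⊕1⊕1 = 0
s4 (pos 4,5,6,7,12,13,14,15): 1⊕1⊕0⊕0⊕0⊕1⊕1⊕1 = 1
s8 (pos 8,9,10,11,12,13,14,15): 1⊕0⊕0⊕1⊕0⊕1⊕1⊕1 = 1
Syndrome s8…s1 = 1100 → error at position 12.
Flip position 12: 101110010010111 → 101110010011111
Read data bits from positions 3,5,6,7,9,10,11,12,13,14,15: 11000011111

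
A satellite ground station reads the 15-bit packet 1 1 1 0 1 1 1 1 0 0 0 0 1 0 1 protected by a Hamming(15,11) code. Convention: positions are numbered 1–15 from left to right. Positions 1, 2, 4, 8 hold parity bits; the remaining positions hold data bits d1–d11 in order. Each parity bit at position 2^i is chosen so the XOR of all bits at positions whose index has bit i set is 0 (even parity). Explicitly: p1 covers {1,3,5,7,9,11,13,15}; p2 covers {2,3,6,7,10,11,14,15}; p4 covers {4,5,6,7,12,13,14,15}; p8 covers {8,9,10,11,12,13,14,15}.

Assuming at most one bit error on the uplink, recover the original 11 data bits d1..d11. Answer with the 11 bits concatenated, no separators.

s1 (pos 1,3,5,7,9,11,13,15): 1⊕1⊕1⊕1⊕0⊕0⊕1⊕1 = 0
s2 (pos 2,3,6,7,10,11,14,15): 1⊕1⊕1⊕1⊕0⊕0⊕0⊕1 = 1
s4 (pos 4,5,6,7,12,13,14,15): 0⊕1⊕1⊕1⊕0⊕1⊕0⊕1 = 1
s8 (pos 8,9,10,11,12,13,14,15): 1⊕0⊕0⊕0⊕0⊕1⊕0⊕1 = 1
Syndrome s8…s1 = 1110 → error at position 14.
Flip position 14: 111011110000101 → 111011110000111
Read data bits from positions 3,5,6,7,9,10,11,12,13,14,15: 11110000111

11110000111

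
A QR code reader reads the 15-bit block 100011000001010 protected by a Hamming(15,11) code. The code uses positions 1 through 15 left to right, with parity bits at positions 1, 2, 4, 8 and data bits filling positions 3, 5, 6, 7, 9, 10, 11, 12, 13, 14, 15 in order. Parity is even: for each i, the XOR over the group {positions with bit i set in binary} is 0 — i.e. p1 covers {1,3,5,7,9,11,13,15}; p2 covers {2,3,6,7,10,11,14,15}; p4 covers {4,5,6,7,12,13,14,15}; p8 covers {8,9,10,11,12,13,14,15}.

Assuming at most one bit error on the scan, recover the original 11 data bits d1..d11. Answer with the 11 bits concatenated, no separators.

s1 (pos 1,3,5,7,9,11,13,15): 1⊕0⊕1⊕0⊕0⊕0⊕0⊕0 = 0
s2 (pos 2,3,6,7,10,11,14,15): 0⊕0⊕1⊕0⊕0⊕0⊕1⊕0 = 0
s4 (pos 4,5,6,7,12,13,14,15): 0⊕1⊕1⊕0⊕1⊕0⊕1⊕0 = 0
s8 (pos 8,9,10,11,12,13,14,15): 0⊕0⊕0⊕0⊕1⊕0⊕1⊕0 = 0
Syndrome s8…s1 = 0000 → no error.
Read data bits from positions 3,5,6,7,9,10,11,12,13,14,15: 01100001010

01100001010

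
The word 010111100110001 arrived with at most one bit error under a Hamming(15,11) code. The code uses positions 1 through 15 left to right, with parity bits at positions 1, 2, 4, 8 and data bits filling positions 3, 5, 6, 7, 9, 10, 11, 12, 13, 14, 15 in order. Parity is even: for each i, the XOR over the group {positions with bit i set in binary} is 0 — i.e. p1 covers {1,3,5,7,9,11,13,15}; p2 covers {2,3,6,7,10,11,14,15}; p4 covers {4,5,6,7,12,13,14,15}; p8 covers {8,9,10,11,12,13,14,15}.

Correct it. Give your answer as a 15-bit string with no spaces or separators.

010111100111001

s1 (pos 1,3,5,7,9,11,13,15): 0⊕0⊕1⊕1⊕0⊕1⊕0⊕1 = 0
s2 (pos 2,3,6,7,10,11,14,15): 1⊕0⊕1⊕1⊕1⊕1⊕0⊕1 = 0
s4 (pos 4,5,6,7,12,13,14,15): 1⊕1⊕1⊕1⊕0⊕0⊕0⊕1 = 1
s8 (pos 8,9,10,11,12,13,14,15): 0⊕0⊕1⊕1⊕0⊕0⊕0⊕1 = 1
Syndrome s8…s1 = 1100 → error at position 12.
Flip position 12: 010111100110001 → 010111100111001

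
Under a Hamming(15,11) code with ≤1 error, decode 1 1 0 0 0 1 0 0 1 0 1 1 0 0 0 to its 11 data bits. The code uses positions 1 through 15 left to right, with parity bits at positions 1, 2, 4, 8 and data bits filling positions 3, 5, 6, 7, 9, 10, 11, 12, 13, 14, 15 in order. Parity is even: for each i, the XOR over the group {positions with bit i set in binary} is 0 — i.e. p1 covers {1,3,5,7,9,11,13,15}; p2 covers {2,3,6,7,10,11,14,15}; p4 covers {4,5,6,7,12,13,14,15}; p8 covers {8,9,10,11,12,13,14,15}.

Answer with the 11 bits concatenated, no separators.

s1 (pos 1,3,5,7,9,11,13,15): 1⊕0⊕0⊕0⊕1⊕1⊕0⊕0 = 1
s2 (pos 2,3,6,7,10,11,14,15): 1⊕0⊕1⊕0⊕0⊕1⊕0⊕0 = 1
s4 (pos 4,5,6,7,12,13,14,15): 0⊕0⊕1⊕0⊕1⊕0⊕0⊕0 = 0
s8 (pos 8,9,10,11,12,13,14,15): 0⊕1⊕0⊕1⊕1⊕0⊕0⊕0 = 1
Syndrome s8…s1 = 1011 → error at position 11.
Flip position 11: 110001001011000 → 110001001001000
Read data bits from positions 3,5,6,7,9,10,11,12,13,14,15: 00101001000

00101001000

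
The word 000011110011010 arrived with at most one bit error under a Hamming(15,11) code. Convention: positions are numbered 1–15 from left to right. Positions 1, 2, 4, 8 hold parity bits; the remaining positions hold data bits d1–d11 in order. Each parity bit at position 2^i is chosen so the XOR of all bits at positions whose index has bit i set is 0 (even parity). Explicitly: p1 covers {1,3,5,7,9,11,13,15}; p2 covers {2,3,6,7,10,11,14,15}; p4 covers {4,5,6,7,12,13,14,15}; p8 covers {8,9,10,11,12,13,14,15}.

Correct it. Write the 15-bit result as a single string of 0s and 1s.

000001110011010

s1 (pos 1,3,5,7,9,11,13,15): 0⊕0⊕1⊕1⊕0⊕1⊕0⊕0 = 1
s2 (pos 2,3,6,7,10,11,14,15): 0⊕0⊕1⊕1⊕0⊕1⊕1⊕0 = 0
s4 (pos 4,5,6,7,12,13,14,15): 0⊕1⊕1⊕1⊕1⊕0⊕1⊕0 = 1
s8 (pos 8,9,10,11,12,13,14,15): 1⊕0⊕0⊕1⊕1⊕0⊕1⊕0 = 0
Syndrome s8…s1 = 0101 → error at position 5.
Flip position 5: 000011110011010 → 000001110011010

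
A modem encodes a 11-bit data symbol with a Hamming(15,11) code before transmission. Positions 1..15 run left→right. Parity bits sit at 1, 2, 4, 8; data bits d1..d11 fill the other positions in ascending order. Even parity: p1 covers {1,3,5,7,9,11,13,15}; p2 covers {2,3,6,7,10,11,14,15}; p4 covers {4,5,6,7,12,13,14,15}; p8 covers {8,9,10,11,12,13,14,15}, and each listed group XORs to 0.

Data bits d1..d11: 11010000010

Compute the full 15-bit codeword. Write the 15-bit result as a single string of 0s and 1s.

Place data at non-parity positions: p1 p2 1 p4 1 0 1 p8 0 0 0 0 0 1 0
p1 (pos 1,3,5,7,9,11,13,15): XOR of data positions = 1⊕1⊕1⊕0⊕0⊕0⊕0 = 1
p2 (pos 2,3,6,7,10,11,14,15): XOR of data positions = 1⊕0⊕1⊕0⊕0⊕1⊕0 = 1
p4 (pos 4,5,6,7,12,13,14,15): XOR of data positions = 1⊕0⊕1⊕0⊕0⊕1⊕0 = 1
p8 (pos 8,9,10,11,12,13,14,15): XOR of data positions = 0⊕0⊕0⊕0⊕0⊕1⊕0 = 1
Codeword: 111110110000010

111110110000010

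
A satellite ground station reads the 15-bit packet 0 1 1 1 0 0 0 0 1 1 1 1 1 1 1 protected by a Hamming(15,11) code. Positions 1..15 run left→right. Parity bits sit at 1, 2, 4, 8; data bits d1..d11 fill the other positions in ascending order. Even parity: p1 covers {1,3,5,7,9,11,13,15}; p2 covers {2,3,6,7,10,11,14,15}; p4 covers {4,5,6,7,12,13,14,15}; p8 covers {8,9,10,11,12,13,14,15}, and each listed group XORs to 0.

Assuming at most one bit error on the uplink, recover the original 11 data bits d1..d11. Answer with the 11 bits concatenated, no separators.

10001111011

s1 (pos 1,3,5,7,9,11,13,15): 0⊕1⊕0⊕0⊕1⊕1⊕1⊕1 = 1
s2 (pos 2,3,6,7,10,11,14,15): 1⊕1⊕0⊕0⊕1⊕1⊕1⊕1 = 0
s4 (pos 4,5,6,7,12,13,14,15): 1⊕0⊕0⊕0⊕1⊕1⊕1⊕1 = 1
s8 (pos 8,9,10,11,12,13,14,15): 0⊕1⊕1⊕1⊕1⊕1⊕1⊕1 = 1
Syndrome s8…s1 = 1101 → error at position 13.
Flip position 13: 011100001111111 → 011100001111011
Read data bits from positions 3,5,6,7,9,10,11,12,13,14,15: 10001111011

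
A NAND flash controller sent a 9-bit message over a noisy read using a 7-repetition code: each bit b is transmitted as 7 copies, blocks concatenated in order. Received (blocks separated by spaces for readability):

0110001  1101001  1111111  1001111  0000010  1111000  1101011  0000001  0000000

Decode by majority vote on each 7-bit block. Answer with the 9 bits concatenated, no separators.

Block 1 (0110001): 3 ones → 0
Block 2 (1101001): 4 ones → 1
Block 3 (1111111): 7 ones → 1
Block 4 (1001111): 5 ones → 1
Block 5 (0000010): 1 one → 0
Block 6 (1111000): 4 ones → 1
Block 7 (1101011): 5 ones → 1
Block 8 (0000001): 1 one → 0
Block 9 (0000000): 0 ones → 0

011101100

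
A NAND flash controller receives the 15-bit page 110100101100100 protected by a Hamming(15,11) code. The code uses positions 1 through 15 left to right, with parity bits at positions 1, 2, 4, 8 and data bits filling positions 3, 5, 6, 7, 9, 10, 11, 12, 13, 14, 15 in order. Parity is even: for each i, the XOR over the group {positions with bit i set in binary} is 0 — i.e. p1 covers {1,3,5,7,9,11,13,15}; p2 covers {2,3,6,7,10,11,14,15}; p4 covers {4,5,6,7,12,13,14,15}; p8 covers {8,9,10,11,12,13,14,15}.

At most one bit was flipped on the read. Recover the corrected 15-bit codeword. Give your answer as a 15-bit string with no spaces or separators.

110100101100110

s1 (pos 1,3,5,7,9,11,13,15): 1⊕0⊕0⊕1⊕1⊕0⊕1⊕0 = 0
s2 (pos 2,3,6,7,10,11,14,15): 1⊕0⊕0⊕1⊕1⊕0⊕0⊕0 = 1
s4 (pos 4,5,6,7,12,13,14,15): 1⊕0⊕0⊕1⊕0⊕1⊕0⊕0 = 1
s8 (pos 8,9,10,11,12,13,14,15): 0⊕1⊕1⊕0⊕0⊕1⊕0⊕0 = 1
Syndrome s8…s1 = 1110 → error at position 14.
Flip position 14: 110100101100100 → 110100101100110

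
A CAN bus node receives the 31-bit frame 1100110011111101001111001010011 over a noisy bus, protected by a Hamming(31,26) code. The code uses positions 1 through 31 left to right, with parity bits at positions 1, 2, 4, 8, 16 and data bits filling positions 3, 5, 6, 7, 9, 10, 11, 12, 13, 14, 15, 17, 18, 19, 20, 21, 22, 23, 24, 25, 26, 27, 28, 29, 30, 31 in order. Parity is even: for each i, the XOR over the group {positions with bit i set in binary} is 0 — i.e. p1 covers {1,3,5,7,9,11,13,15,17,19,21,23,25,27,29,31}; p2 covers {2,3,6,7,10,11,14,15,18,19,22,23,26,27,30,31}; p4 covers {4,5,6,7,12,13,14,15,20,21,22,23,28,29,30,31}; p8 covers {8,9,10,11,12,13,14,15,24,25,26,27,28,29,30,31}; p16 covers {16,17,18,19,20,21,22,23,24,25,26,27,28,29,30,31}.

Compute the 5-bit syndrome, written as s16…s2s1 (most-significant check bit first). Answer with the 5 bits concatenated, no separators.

s1 (pos 1,3,5,7,9,11,13,15,17,19,21,23,25,27,29,31): 1⊕0⊕1⊕0⊕1⊕1⊕1⊕0⊕0⊕1⊕1⊕0⊕1⊕1⊕0⊕1 = 0
s2 (pos 2,3,6,7,10,11,14,15,18,19,22,23,26,27,30,31): 1⊕0⊕1⊕0⊕1⊕1⊕1⊕0⊕0⊕1⊕1⊕0⊕0⊕1⊕1⊕1 = 0
s4 (pos 4,5,6,7,12,13,14,15,20,21,22,23,28,29,30,31): 0⊕1⊕1⊕0⊕1⊕1⊕1⊕0⊕1⊕1⊕1⊕0⊕0⊕0⊕1⊕1 = 0
s8 (pos 8,9,10,11,12,13,14,15,24,25,26,27,28,29,30,31): 0⊕1⊕1⊕1⊕1⊕1⊕1⊕0⊕0⊕1⊕0⊕1⊕0⊕0⊕1⊕1 = 0
s16 (pos 16,17,18,19,20,21,22,23,24,25,26,27,28,29,30,31): 1⊕0⊕0⊕1⊕1⊕1⊕1⊕0⊕0⊕1⊕0⊕1⊕0⊕0⊕1⊕1 = 1
Syndrome s16…s1 = 10000 → error at position 16.

10000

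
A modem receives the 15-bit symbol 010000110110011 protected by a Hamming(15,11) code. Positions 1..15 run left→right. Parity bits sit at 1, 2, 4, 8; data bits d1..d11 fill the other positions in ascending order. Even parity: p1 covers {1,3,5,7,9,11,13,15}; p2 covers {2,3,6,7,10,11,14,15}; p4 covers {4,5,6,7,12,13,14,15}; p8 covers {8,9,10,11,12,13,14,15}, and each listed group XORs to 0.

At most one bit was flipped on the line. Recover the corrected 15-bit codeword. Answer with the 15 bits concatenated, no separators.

s1 (pos 1,3,5,7,9,11,13,15): 0⊕0⊕0⊕1⊕0⊕1⊕0⊕1 = 1
s2 (pos 2,3,6,7,10,11,14,15): 1⊕0⊕0⊕1⊕1⊕1⊕1⊕1 = 0
s4 (pos 4,5,6,7,12,13,14,15): 0⊕0⊕0⊕1⊕0⊕0⊕1⊕1 = 1
s8 (pos 8,9,10,11,12,13,14,15): 1⊕0⊕1⊕1⊕0⊕0⊕1⊕1 = 1
Syndrome s8…s1 = 1101 → error at position 13.
Flip position 13: 010000110110011 → 010000110110111

010000110110111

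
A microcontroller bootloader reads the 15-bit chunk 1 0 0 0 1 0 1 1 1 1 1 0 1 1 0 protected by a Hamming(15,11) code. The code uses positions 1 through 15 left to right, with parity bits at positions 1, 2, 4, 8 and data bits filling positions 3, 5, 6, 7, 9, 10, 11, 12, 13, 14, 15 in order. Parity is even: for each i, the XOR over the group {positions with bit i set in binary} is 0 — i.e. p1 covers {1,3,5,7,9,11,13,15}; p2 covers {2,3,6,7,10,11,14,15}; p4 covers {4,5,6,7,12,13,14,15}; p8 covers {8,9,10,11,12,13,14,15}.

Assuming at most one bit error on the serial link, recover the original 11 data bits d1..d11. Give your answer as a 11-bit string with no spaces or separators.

01011110110

s1 (pos 1,3,5,7,9,11,13,15): 1⊕0⊕1⊕1⊕1⊕1⊕1⊕0 = 0
s2 (pos 2,3,6,7,10,11,14,15): 0⊕0⊕0⊕1⊕1⊕1⊕1⊕0 = 0
s4 (pos 4,5,6,7,12,13,14,15): 0⊕1⊕0⊕1⊕0⊕1⊕1⊕0 = 0
s8 (pos 8,9,10,11,12,13,14,15): 1⊕1⊕1⊕1⊕0⊕1⊕1⊕0 = 0
Syndrome s8…s1 = 0000 → no error.
Read data bits from positions 3,5,6,7,9,10,11,12,13,14,15: 01011110110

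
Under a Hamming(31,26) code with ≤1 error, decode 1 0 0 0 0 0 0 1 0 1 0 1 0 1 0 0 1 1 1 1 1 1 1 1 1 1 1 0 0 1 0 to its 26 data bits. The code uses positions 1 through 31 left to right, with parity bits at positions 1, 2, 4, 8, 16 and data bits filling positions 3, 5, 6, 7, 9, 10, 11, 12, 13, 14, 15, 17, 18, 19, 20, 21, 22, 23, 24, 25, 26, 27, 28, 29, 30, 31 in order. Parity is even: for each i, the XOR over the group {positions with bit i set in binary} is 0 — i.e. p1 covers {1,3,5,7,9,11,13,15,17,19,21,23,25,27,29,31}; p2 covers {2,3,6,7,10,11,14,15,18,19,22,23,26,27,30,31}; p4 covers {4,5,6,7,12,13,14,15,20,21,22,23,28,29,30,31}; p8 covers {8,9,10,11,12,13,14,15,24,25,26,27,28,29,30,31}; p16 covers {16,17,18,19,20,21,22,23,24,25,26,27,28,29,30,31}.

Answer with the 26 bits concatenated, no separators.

s1 (pos 1,3,5,7,9,11,13,15,17,19,21,23,25,27,29,31): 1⊕0⊕0⊕0⊕0⊕0⊕0⊕0⊕1⊕1⊕1⊕1⊕1⊕1⊕0⊕0 = 1
s2 (pos 2,3,6,7,10,11,14,15,18,19,22,23,26,27,30,31): 0⊕0⊕0⊕0⊕1⊕0⊕1⊕0⊕1⊕1⊕1⊕1⊕1⊕1⊕1⊕0 = 1
s4 (pos 4,5,6,7,12,13,14,15,20,21,22,23,28,29,30,31): 0⊕0⊕0⊕0⊕1⊕0⊕1⊕0⊕1⊕1⊕1⊕1⊕0⊕0⊕1⊕0 = 1
s8 (pos 8,9,10,11,12,13,14,15,24,25,26,27,28,29,30,31): 1⊕0⊕1⊕0⊕1⊕0⊕1⊕0⊕1⊕1⊕1⊕1⊕0⊕0⊕1⊕0 = 1
s16 (pos 16,17,18,19,20,21,22,23,24,25,26,27,28,29,30,31): 0⊕1⊕1⊕1⊕1⊕1⊕1⊕1⊕1⊕1⊕1⊕1⊕0⊕0⊕1⊕0 = 0
Syndrome s16…s1 = 01111 → error at position 15.
Flip position 15: 1000000101010100111111111110010 → 1000000101010110111111111110010
Read data bits from positions 3,5,6,7,9,10,11,12,13,14,15,17,18,19,20,21,22,23,24,25,26,27,28,29,30,31: 00000101011111111111110010

00000101011111111111110010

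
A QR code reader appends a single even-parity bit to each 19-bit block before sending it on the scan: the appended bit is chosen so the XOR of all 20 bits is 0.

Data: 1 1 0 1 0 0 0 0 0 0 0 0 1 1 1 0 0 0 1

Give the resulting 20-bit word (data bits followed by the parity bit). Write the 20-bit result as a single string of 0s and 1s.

11010000000011100011

XOR of the 19 data bits: 1⊕1⊕0⊕1⊕0⊕0⊕0⊕0⊕0⊕0⊕0⊕0⊕1⊕1⊕1⊕0⊕0⊕0⊕1 = 1
Parity bit = 1 (so all 20 bits XOR to 0).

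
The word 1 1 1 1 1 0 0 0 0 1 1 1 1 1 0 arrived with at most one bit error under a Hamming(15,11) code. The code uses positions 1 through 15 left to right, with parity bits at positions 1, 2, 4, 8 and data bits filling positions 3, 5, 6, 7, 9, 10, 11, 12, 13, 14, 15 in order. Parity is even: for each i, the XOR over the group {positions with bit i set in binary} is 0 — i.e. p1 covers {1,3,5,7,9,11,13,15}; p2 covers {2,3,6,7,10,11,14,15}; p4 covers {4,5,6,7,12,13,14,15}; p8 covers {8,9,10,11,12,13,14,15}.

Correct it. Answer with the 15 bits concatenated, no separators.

s1 (pos 1,3,5,7,9,11,13,15): 1⊕1⊕1⊕0⊕0⊕1⊕1⊕0 = 1
s2 (pos 2,3,6,7,10,11,14,15): 1⊕1⊕0⊕0⊕1⊕1⊕1⊕0 = 1
s4 (pos 4,5,6,7,12,13,14,15): 1⊕1⊕0⊕0⊕1⊕1⊕1⊕0 = 1
s8 (pos 8,9,10,11,12,13,14,15): 0⊕0⊕1⊕1⊕1⊕1⊕1⊕0 = 1
Syndrome s8…s1 = 1111 → error at position 15.
Flip position 15: 111110000111110 → 111110000111111

111110000111111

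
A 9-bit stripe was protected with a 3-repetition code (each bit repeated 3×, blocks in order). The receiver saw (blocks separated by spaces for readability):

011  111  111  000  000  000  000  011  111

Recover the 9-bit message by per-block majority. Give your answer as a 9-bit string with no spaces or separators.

Block 1 (011): 2 ones → 1
Block 2 (111): 3 ones → 1
Block 3 (111): 3 ones → 1
Block 4 (000): 0 ones → 0
Block 5 (000): 0 ones → 0
Block 6 (000): 0 ones → 0
Block 7 (000): 0 ones → 0
Block 8 (011): 2 ones → 1
Block 9 (111): 3 ones → 1

111000011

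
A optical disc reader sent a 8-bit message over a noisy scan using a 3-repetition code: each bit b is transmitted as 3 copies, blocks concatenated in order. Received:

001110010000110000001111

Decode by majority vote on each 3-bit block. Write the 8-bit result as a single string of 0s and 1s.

01001001

Block 1 (001): 1 one → 0
Block 2 (110): 2 ones → 1
Block 3 (010): 1 one → 0
Block 4 (000): 0 ones → 0
Block 5 (110): 2 ones → 1
Block 6 (000): 0 ones → 0
Block 7 (001): 1 one → 0
Block 8 (111): 3 ones → 1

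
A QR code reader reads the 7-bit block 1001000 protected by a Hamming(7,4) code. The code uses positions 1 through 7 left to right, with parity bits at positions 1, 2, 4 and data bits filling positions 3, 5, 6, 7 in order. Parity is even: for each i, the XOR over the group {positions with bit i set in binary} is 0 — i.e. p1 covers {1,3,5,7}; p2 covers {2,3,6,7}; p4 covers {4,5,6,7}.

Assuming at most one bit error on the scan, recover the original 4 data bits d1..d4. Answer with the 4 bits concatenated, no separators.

0100

s1 (pos 1,3,5,7): 1⊕0⊕0⊕0 = 1
s2 (pos 2,3,6,7): 0⊕0⊕0⊕0 = 0
s4 (pos 4,5,6,7): 1⊕0⊕0⊕0 = 1
Syndrome s4…s1 = 101 → error at position 5.
Flip position 5: 1001000 → 1001100
Read data bits from positions 3,5,6,7: 0100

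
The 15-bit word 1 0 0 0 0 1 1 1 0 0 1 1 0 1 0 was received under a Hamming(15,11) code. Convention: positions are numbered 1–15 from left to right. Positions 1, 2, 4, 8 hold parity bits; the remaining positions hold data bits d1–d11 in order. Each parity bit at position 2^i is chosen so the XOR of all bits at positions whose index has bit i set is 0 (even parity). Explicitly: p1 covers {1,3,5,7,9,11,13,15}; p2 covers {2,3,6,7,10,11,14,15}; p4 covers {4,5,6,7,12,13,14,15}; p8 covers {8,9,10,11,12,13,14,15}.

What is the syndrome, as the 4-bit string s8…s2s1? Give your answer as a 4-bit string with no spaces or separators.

s1 (pos 1,3,5,7,9,11,13,15): 1⊕0⊕0⊕1⊕0⊕1⊕0⊕0 = 1
s2 (pos 2,3,6,7,10,11,14,15): 0⊕0⊕1⊕1⊕0⊕1⊕1⊕0 = 0
s4 (pos 4,5,6,7,12,13,14,15): 0⊕0⊕1⊕1⊕1⊕0⊕1⊕0 = 0
s8 (pos 8,9,10,11,12,13,14,15): 1⊕0⊕0⊕1⊕1⊕0⊕1⊕0 = 0
Syndrome s8…s1 = 0001 → error at position 1.

0001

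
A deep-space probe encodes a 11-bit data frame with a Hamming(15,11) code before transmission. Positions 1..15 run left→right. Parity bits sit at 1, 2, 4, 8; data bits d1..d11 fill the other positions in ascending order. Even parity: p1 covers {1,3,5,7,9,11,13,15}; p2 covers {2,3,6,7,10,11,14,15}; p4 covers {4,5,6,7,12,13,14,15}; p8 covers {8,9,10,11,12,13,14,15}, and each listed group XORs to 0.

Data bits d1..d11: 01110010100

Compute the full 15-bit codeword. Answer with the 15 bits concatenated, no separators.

Place data at non-parity positions: p1 p2 0 p4 1 1 1 p8 0 0 1 0 1 0 0
p1 (pos 1,3,5,7,9,11,13,15): XOR of data positions = 0⊕1⊕1⊕0⊕1⊕1⊕0 = 0
p2 (pos 2,3,6,7,10,11,14,15): XOR of data positions = 0⊕1⊕1⊕0⊕1⊕0⊕0 = 1
p4 (pos 4,5,6,7,12,13,14,15): XOR of data positions = 1⊕1⊕1⊕0⊕1⊕0⊕0 = 0
p8 (pos 8,9,10,11,12,13,14,15): XOR of data positions = 0⊕0⊕1⊕0⊕1⊕0⊕0 = 0
Codeword: 010011100010100

010011100010100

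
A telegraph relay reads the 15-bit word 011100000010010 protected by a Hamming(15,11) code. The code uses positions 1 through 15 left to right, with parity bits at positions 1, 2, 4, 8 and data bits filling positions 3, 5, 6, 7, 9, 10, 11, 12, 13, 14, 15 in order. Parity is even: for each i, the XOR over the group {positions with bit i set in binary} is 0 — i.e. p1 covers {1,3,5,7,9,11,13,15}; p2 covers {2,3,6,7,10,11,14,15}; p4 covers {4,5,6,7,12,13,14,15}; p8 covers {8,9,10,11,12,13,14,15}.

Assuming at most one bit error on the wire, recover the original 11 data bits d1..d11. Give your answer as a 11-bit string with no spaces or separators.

10000010010

s1 (pos 1,3,5,7,9,11,13,15): 0⊕1⊕0⊕0⊕0⊕1⊕0⊕0 = 0
s2 (pos 2,3,6,7,10,11,14,15): 1⊕1⊕0⊕0⊕0⊕1⊕1⊕0 = 0
s4 (pos 4,5,6,7,12,13,14,15): 1⊕0⊕0⊕0⊕0⊕0⊕1⊕0 = 0
s8 (pos 8,9,10,11,12,13,14,15): 0⊕0⊕0⊕1⊕0⊕0⊕1⊕0 = 0
Syndrome s8…s1 = 0000 → no error.
Read data bits from positions 3,5,6,7,9,10,11,12,13,14,15: 10000010010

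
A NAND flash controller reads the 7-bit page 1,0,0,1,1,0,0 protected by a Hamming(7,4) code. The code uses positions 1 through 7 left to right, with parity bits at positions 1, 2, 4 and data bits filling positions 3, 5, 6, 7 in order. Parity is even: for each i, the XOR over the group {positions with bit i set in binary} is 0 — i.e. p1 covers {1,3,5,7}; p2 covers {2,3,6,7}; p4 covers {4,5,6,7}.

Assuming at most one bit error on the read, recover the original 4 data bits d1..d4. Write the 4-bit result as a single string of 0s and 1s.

0100

s1 (pos 1,3,5,7): 1⊕0⊕1⊕0 = 0
s2 (pos 2,3,6,7): 0⊕0⊕0⊕0 = 0
s4 (pos 4,5,6,7): 1⊕1⊕0⊕0 = 0
Syndrome s4…s1 = 000 → no error.
Read data bits from positions 3,5,6,7: 0100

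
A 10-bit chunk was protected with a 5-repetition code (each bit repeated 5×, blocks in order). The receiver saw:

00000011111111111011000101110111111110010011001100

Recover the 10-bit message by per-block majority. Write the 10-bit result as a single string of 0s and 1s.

Block 1 (00000): 0 ones → 0
Block 2 (01111): 4 ones → 1
Block 3 (11111): 5 ones → 1
Block 4 (11011): 4 ones → 1
Block 5 (00010): 1 one → 0
Block 6 (11101): 4 ones → 1
Block 7 (11111): 5 ones → 1
Block 8 (11001): 3 ones → 1
Block 9 (00110): 2 ones → 0
Block 10 (01100): 2 ones → 0

0111011100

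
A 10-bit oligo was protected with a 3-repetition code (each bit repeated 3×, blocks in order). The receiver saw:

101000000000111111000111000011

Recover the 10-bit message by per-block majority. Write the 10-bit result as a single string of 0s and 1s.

Block 1 (101): 2 ones → 1
Block 2 (000): 0 ones → 0
Block 3 (000): 0 ones → 0
Block 4 (000): 0 ones → 0
Block 5 (111): 3 ones → 1
Block 6 (111): 3 ones → 1
Block 7 (000): 0 ones → 0
Block 8 (111): 3 ones → 1
Block 9 (000): 0 ones → 0
Block 10 (011): 2 ones → 1

1000110101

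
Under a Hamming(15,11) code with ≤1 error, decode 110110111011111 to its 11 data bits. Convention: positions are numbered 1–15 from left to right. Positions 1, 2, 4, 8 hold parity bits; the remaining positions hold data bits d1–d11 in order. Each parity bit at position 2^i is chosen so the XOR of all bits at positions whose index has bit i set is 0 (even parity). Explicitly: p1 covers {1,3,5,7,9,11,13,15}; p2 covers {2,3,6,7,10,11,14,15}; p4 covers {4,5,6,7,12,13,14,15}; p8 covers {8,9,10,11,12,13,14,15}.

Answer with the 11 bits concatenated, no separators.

01011011110

s1 (pos 1,3,5,7,9,11,13,15): 1⊕0⊕1⊕1⊕1⊕1⊕1⊕1 = 1
s2 (pos 2,3,6,7,10,11,14,15): 1⊕0⊕0⊕1⊕0⊕1⊕1⊕1 = 1
s4 (pos 4,5,6,7,12,13,14,15): 1⊕1⊕0⊕1⊕1⊕1⊕1⊕1 = 1
s8 (pos 8,9,10,11,12,13,14,15): 1⊕1⊕0⊕1⊕1⊕1⊕1⊕1 = 1
Syndrome s8…s1 = 1111 → error at position 15.
Flip position 15: 110110111011111 → 110110111011110
Read data bits from positions 3,5,6,7,9,10,11,12,13,14,15: 01011011110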